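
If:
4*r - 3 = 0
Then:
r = 3/4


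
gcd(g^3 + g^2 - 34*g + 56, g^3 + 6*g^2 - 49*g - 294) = g + 7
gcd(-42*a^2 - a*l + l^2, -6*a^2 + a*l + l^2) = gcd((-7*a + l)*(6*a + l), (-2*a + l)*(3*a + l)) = 1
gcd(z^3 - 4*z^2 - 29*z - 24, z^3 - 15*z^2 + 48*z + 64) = z^2 - 7*z - 8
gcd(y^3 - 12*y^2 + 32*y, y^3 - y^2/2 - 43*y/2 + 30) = y - 4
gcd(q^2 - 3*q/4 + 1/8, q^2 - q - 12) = 1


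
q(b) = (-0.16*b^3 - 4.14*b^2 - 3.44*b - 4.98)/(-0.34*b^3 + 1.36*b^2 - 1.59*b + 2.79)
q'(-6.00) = -0.08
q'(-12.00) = -0.05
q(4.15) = 21.76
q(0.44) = -3.14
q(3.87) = 33.16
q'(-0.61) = -0.51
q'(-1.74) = 0.06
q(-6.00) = -0.73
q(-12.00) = -0.35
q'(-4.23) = -0.08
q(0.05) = -1.90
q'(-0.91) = -0.14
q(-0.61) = -1.01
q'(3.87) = -62.03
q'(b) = (-0.48*b^2 - 8.28*b - 3.44)/(-0.34*b^3 + 1.36*b^2 - 1.59*b + 2.79) + (1.02*b^2 - 2.72*b + 1.59)*(-0.16*b^3 - 4.14*b^2 - 3.44*b - 4.98)/(-0.34*b^3 + 1.36*b^2 - 1.59*b + 2.79)^2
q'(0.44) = -3.89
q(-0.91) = -0.92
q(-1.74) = -0.93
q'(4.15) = -26.71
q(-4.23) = -0.88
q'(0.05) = -2.44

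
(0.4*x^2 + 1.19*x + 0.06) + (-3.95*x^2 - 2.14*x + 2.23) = -3.55*x^2 - 0.95*x + 2.29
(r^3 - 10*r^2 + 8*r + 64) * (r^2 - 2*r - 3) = r^5 - 12*r^4 + 25*r^3 + 78*r^2 - 152*r - 192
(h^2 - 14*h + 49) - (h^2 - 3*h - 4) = 53 - 11*h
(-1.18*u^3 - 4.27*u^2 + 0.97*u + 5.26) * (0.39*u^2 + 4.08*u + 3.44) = -0.4602*u^5 - 6.4797*u^4 - 21.1025*u^3 - 8.6798*u^2 + 24.7976*u + 18.0944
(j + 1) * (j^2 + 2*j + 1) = j^3 + 3*j^2 + 3*j + 1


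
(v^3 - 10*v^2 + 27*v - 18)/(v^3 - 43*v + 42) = (v - 3)/(v + 7)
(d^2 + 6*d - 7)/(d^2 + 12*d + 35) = (d - 1)/(d + 5)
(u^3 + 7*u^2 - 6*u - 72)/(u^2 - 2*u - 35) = (-u^3 - 7*u^2 + 6*u + 72)/(-u^2 + 2*u + 35)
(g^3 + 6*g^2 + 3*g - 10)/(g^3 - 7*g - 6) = (g^2 + 4*g - 5)/(g^2 - 2*g - 3)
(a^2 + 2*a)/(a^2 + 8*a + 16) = a*(a + 2)/(a^2 + 8*a + 16)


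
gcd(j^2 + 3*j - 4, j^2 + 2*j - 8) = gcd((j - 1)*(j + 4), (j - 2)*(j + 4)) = j + 4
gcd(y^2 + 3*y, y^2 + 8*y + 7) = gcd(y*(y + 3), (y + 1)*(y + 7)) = 1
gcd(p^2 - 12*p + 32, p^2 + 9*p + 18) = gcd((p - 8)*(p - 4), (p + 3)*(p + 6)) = 1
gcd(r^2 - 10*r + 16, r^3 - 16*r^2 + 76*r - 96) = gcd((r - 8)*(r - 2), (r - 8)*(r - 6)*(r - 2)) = r^2 - 10*r + 16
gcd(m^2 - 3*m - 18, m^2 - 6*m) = m - 6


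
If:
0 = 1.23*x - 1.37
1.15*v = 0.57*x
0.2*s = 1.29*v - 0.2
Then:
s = 2.56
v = 0.55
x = 1.11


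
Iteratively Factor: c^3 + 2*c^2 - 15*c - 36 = (c - 4)*(c^2 + 6*c + 9) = (c - 4)*(c + 3)*(c + 3)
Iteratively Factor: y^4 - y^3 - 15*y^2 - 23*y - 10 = (y - 5)*(y^3 + 4*y^2 + 5*y + 2) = (y - 5)*(y + 2)*(y^2 + 2*y + 1) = (y - 5)*(y + 1)*(y + 2)*(y + 1)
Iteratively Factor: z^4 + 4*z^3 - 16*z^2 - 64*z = (z + 4)*(z^3 - 16*z) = z*(z + 4)*(z^2 - 16) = z*(z - 4)*(z + 4)*(z + 4)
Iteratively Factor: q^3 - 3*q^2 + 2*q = (q)*(q^2 - 3*q + 2) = q*(q - 1)*(q - 2)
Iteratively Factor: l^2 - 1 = (l + 1)*(l - 1)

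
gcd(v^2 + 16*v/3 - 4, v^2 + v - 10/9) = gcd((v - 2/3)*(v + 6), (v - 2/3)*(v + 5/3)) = v - 2/3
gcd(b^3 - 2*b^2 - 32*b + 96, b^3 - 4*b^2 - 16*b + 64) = b^2 - 8*b + 16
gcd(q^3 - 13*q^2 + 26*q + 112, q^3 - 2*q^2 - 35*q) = q - 7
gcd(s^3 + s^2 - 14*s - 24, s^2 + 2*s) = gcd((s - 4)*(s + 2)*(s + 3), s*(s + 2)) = s + 2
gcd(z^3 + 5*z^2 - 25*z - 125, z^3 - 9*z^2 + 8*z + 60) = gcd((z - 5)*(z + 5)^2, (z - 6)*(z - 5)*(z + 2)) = z - 5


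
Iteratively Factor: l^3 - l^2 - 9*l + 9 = (l - 3)*(l^2 + 2*l - 3) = (l - 3)*(l - 1)*(l + 3)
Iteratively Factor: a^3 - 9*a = (a + 3)*(a^2 - 3*a) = a*(a + 3)*(a - 3)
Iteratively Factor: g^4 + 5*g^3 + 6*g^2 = (g)*(g^3 + 5*g^2 + 6*g) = g*(g + 2)*(g^2 + 3*g) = g^2*(g + 2)*(g + 3)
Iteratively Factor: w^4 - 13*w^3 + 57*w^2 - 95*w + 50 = (w - 1)*(w^3 - 12*w^2 + 45*w - 50) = (w - 2)*(w - 1)*(w^2 - 10*w + 25) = (w - 5)*(w - 2)*(w - 1)*(w - 5)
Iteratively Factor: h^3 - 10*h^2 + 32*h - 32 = (h - 4)*(h^2 - 6*h + 8) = (h - 4)^2*(h - 2)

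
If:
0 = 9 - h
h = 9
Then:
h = 9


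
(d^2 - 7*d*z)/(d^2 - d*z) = (d - 7*z)/(d - z)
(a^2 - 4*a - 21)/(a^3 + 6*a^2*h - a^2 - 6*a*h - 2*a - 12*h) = (-a^2 + 4*a + 21)/(-a^3 - 6*a^2*h + a^2 + 6*a*h + 2*a + 12*h)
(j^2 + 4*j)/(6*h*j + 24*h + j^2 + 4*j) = j/(6*h + j)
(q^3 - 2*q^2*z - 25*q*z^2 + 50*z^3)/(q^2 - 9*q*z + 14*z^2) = (-q^2 + 25*z^2)/(-q + 7*z)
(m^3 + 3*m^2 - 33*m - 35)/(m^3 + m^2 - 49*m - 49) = (m - 5)/(m - 7)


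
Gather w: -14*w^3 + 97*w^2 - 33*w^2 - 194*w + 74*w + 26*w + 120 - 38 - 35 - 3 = -14*w^3 + 64*w^2 - 94*w + 44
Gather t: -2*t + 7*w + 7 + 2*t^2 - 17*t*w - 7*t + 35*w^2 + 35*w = 2*t^2 + t*(-17*w - 9) + 35*w^2 + 42*w + 7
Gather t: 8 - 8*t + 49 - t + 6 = 63 - 9*t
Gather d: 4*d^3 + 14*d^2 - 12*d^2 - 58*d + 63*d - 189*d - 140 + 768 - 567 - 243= 4*d^3 + 2*d^2 - 184*d - 182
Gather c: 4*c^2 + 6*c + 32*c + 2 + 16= 4*c^2 + 38*c + 18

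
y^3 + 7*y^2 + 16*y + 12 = (y + 2)^2*(y + 3)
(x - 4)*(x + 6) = x^2 + 2*x - 24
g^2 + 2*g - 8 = (g - 2)*(g + 4)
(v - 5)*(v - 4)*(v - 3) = v^3 - 12*v^2 + 47*v - 60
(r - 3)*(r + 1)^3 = r^4 - 6*r^2 - 8*r - 3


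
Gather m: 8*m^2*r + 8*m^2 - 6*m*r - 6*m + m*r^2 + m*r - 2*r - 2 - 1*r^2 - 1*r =m^2*(8*r + 8) + m*(r^2 - 5*r - 6) - r^2 - 3*r - 2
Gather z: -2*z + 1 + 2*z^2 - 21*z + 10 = 2*z^2 - 23*z + 11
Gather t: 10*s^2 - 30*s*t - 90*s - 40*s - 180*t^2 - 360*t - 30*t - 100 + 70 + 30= 10*s^2 - 130*s - 180*t^2 + t*(-30*s - 390)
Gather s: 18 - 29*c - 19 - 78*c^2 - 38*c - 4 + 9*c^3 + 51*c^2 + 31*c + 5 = 9*c^3 - 27*c^2 - 36*c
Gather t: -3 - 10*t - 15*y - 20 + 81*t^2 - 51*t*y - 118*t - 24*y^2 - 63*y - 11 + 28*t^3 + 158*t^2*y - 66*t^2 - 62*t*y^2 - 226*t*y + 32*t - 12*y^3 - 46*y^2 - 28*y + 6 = 28*t^3 + t^2*(158*y + 15) + t*(-62*y^2 - 277*y - 96) - 12*y^3 - 70*y^2 - 106*y - 28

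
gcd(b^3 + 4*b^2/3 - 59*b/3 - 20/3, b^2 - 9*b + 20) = b - 4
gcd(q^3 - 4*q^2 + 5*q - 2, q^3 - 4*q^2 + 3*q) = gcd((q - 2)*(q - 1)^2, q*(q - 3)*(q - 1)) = q - 1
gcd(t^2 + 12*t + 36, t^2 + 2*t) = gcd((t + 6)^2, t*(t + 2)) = 1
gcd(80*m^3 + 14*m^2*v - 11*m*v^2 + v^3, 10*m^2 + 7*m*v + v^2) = 2*m + v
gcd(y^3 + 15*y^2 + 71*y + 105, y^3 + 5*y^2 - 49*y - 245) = y^2 + 12*y + 35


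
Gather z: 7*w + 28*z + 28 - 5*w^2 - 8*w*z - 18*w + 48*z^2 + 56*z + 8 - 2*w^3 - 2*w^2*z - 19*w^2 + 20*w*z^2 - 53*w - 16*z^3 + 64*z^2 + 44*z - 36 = -2*w^3 - 24*w^2 - 64*w - 16*z^3 + z^2*(20*w + 112) + z*(-2*w^2 - 8*w + 128)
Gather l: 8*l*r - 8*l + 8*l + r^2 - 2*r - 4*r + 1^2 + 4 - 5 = 8*l*r + r^2 - 6*r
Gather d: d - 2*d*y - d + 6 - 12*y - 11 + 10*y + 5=-2*d*y - 2*y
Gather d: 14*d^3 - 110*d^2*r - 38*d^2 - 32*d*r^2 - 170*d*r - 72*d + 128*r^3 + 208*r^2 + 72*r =14*d^3 + d^2*(-110*r - 38) + d*(-32*r^2 - 170*r - 72) + 128*r^3 + 208*r^2 + 72*r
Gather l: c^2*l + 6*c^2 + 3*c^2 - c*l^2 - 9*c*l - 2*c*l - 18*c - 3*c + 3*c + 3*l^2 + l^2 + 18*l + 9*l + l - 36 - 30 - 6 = 9*c^2 - 18*c + l^2*(4 - c) + l*(c^2 - 11*c + 28) - 72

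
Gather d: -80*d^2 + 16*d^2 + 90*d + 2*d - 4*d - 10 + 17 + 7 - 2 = -64*d^2 + 88*d + 12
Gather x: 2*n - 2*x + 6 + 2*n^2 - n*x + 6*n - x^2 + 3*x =2*n^2 + 8*n - x^2 + x*(1 - n) + 6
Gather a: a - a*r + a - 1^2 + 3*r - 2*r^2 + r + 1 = a*(2 - r) - 2*r^2 + 4*r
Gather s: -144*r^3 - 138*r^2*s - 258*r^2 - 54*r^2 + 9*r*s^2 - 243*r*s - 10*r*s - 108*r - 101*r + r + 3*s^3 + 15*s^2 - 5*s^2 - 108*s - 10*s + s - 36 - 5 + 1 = -144*r^3 - 312*r^2 - 208*r + 3*s^3 + s^2*(9*r + 10) + s*(-138*r^2 - 253*r - 117) - 40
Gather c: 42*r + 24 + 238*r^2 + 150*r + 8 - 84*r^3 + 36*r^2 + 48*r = -84*r^3 + 274*r^2 + 240*r + 32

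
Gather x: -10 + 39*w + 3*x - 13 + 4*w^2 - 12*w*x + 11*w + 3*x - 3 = 4*w^2 + 50*w + x*(6 - 12*w) - 26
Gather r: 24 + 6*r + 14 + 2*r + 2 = 8*r + 40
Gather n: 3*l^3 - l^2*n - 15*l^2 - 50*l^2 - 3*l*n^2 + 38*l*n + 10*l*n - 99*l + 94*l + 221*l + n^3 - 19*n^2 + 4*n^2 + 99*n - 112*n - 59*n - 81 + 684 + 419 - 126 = 3*l^3 - 65*l^2 + 216*l + n^3 + n^2*(-3*l - 15) + n*(-l^2 + 48*l - 72) + 896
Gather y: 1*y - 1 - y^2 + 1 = -y^2 + y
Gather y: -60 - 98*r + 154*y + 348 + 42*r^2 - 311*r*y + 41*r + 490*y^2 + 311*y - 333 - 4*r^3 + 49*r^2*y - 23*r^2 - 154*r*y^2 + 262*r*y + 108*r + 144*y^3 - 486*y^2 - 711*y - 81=-4*r^3 + 19*r^2 + 51*r + 144*y^3 + y^2*(4 - 154*r) + y*(49*r^2 - 49*r - 246) - 126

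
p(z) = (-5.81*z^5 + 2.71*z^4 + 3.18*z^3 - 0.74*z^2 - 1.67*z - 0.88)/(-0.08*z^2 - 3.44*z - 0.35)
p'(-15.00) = -40996.23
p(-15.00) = 136489.85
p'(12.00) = 8329.40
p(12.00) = 26042.37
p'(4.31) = 428.22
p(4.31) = 448.50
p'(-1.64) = -36.44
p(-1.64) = 14.65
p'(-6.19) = -2079.25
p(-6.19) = 3132.56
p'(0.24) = -1.98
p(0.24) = 1.08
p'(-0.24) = -10.61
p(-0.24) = -1.17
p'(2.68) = 97.92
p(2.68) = 60.42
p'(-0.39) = -2.44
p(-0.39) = -0.42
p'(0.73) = -0.13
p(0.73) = 0.58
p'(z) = (0.16*z + 3.44)*(-5.81*z^5 + 2.71*z^4 + 3.18*z^3 - 0.74*z^2 - 1.67*z - 0.88)/(-0.08*z^2 - 3.44*z - 0.35)^2 + (-29.05*z^4 + 10.84*z^3 + 9.54*z^2 - 1.48*z - 1.67)/(-0.08*z^2 - 3.44*z - 0.35) = (1.3944*z^6 + 79.512*z^5 - 18.0541*z^4 - 25.6724*z^3 - 0.927*z^2 + 0.3772*z - 2.4427)/(0.0064*z^4 + 0.5504*z^3 + 11.8896*z^2 + 2.408*z + 0.1225)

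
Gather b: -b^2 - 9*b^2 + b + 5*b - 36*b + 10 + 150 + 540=-10*b^2 - 30*b + 700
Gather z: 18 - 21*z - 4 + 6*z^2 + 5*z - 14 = 6*z^2 - 16*z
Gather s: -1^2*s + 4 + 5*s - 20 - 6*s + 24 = 8 - 2*s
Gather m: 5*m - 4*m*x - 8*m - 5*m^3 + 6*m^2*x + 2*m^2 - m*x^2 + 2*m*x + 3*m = -5*m^3 + m^2*(6*x + 2) + m*(-x^2 - 2*x)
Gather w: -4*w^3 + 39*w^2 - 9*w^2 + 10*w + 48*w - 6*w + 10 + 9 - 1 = -4*w^3 + 30*w^2 + 52*w + 18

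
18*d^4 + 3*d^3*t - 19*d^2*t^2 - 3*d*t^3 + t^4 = (-6*d + t)*(-d + t)*(d + t)*(3*d + t)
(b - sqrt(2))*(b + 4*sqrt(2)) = b^2 + 3*sqrt(2)*b - 8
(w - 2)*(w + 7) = w^2 + 5*w - 14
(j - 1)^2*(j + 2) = j^3 - 3*j + 2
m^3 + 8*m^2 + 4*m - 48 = (m - 2)*(m + 4)*(m + 6)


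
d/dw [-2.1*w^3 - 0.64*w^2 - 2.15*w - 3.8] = -6.3*w^2 - 1.28*w - 2.15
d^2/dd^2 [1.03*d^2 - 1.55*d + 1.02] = 2.06000000000000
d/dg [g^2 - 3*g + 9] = 2*g - 3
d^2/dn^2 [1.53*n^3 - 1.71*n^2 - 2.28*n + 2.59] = 9.18*n - 3.42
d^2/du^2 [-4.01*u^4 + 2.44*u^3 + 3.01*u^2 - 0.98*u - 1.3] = -48.12*u^2 + 14.64*u + 6.02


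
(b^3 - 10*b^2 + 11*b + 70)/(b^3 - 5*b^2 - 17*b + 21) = (b^2 - 3*b - 10)/(b^2 + 2*b - 3)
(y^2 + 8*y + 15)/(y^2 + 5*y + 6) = (y + 5)/(y + 2)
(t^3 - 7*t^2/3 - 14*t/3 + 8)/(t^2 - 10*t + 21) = (3*t^2 + 2*t - 8)/(3*(t - 7))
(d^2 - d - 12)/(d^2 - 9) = (d - 4)/(d - 3)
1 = 1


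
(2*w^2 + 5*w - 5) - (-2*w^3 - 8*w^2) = 2*w^3 + 10*w^2 + 5*w - 5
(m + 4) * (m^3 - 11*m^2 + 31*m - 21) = m^4 - 7*m^3 - 13*m^2 + 103*m - 84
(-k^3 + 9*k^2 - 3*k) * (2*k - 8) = -2*k^4 + 26*k^3 - 78*k^2 + 24*k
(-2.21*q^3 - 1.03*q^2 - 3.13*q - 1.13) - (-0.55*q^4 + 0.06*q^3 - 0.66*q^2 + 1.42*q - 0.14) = 0.55*q^4 - 2.27*q^3 - 0.37*q^2 - 4.55*q - 0.99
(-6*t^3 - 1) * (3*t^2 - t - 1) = -18*t^5 + 6*t^4 + 6*t^3 - 3*t^2 + t + 1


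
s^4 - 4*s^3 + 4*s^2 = s^2*(s - 2)^2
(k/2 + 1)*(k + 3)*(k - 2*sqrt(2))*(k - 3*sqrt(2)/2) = k^4/2 - 7*sqrt(2)*k^3/4 + 5*k^3/2 - 35*sqrt(2)*k^2/4 + 6*k^2 - 21*sqrt(2)*k/2 + 15*k + 18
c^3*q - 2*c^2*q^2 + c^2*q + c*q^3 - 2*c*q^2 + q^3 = (c - q)^2*(c*q + q)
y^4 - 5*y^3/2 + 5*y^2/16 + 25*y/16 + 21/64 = (y - 7/4)*(y - 3/2)*(y + 1/4)*(y + 1/2)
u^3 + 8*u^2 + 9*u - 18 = (u - 1)*(u + 3)*(u + 6)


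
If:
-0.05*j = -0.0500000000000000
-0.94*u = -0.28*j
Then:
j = 1.00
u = 0.30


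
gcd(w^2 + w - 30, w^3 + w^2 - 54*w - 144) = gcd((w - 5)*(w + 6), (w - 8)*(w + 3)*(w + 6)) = w + 6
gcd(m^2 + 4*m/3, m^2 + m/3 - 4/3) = m + 4/3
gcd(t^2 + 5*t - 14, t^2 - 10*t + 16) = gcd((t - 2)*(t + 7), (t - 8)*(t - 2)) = t - 2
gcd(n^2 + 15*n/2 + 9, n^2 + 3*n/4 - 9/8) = n + 3/2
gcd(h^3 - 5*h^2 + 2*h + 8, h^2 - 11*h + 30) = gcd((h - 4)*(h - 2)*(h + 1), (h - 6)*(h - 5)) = 1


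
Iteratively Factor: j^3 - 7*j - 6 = (j + 1)*(j^2 - j - 6) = (j + 1)*(j + 2)*(j - 3)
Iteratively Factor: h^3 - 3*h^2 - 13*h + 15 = (h - 1)*(h^2 - 2*h - 15) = (h - 1)*(h + 3)*(h - 5)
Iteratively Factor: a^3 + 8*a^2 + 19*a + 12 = (a + 1)*(a^2 + 7*a + 12) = (a + 1)*(a + 4)*(a + 3)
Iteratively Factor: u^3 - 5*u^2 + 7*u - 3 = (u - 1)*(u^2 - 4*u + 3) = (u - 3)*(u - 1)*(u - 1)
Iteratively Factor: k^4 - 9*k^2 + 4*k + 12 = (k + 3)*(k^3 - 3*k^2 + 4) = (k + 1)*(k + 3)*(k^2 - 4*k + 4) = (k - 2)*(k + 1)*(k + 3)*(k - 2)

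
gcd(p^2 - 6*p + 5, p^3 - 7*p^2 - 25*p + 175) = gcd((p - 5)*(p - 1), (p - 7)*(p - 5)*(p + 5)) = p - 5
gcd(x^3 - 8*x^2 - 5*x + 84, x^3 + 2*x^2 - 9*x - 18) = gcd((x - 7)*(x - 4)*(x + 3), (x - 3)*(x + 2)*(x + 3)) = x + 3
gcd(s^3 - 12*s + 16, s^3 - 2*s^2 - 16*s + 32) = s^2 + 2*s - 8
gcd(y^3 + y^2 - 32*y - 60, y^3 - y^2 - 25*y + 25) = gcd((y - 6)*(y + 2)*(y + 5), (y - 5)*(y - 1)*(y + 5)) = y + 5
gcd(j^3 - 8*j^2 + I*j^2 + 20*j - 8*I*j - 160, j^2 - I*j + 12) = j - 4*I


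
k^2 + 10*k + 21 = (k + 3)*(k + 7)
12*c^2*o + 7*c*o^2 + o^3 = o*(3*c + o)*(4*c + o)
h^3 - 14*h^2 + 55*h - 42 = (h - 7)*(h - 6)*(h - 1)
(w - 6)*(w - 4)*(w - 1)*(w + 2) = w^4 - 9*w^3 + 12*w^2 + 44*w - 48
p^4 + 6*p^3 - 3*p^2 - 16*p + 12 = (p - 1)^2*(p + 2)*(p + 6)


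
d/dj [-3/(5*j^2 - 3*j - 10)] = 3*(10*j - 3)/(-5*j^2 + 3*j + 10)^2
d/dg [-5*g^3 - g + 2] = -15*g^2 - 1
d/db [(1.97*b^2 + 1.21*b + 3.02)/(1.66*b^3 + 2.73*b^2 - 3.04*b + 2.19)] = (-3.2702*b^4 - 4.0172*b^3 - 24.3317*b^2 - 7.8606*b + 11.8307)/(2.7556*b^6 + 9.0636*b^5 - 2.6399*b^4 - 9.3276*b^3 + 21.199*b^2 - 13.3152*b + 4.7961)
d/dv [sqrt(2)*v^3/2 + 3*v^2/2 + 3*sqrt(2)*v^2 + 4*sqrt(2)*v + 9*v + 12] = 3*sqrt(2)*v^2/2 + 3*v + 6*sqrt(2)*v + 4*sqrt(2) + 9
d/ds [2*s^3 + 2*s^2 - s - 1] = 6*s^2 + 4*s - 1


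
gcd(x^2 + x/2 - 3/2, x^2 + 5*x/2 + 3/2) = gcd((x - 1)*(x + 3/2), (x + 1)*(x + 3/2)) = x + 3/2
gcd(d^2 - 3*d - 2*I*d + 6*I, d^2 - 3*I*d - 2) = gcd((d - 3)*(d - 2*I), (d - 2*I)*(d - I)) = d - 2*I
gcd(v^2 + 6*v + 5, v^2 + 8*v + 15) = v + 5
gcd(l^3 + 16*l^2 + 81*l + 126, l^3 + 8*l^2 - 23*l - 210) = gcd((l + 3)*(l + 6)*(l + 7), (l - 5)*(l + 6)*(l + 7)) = l^2 + 13*l + 42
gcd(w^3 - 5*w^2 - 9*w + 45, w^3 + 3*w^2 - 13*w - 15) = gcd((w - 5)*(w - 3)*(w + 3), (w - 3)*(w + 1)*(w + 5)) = w - 3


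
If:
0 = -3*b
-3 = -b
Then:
No Solution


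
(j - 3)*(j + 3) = j^2 - 9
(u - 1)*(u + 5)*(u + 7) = u^3 + 11*u^2 + 23*u - 35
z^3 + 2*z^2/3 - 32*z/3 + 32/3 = (z - 2)*(z - 4/3)*(z + 4)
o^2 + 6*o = o*(o + 6)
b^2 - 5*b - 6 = (b - 6)*(b + 1)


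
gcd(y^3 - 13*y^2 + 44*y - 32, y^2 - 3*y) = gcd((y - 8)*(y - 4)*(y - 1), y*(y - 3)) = 1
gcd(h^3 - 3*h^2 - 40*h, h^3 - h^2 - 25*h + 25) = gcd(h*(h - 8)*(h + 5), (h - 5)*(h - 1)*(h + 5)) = h + 5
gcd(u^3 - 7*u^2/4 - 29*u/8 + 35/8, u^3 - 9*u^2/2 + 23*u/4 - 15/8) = u - 5/2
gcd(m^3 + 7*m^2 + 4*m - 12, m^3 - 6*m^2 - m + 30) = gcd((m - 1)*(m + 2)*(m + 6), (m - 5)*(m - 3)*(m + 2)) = m + 2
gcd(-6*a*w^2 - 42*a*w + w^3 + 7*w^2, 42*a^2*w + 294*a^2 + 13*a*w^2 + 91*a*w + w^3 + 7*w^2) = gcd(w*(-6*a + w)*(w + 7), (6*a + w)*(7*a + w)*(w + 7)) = w + 7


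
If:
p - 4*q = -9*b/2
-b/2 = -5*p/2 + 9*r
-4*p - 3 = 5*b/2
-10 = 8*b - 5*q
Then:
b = -350/101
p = 143/101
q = -358/101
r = 355/606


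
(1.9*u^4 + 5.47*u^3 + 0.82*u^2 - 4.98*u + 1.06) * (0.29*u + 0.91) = 0.551*u^5 + 3.3153*u^4 + 5.2155*u^3 - 0.698*u^2 - 4.2244*u + 0.9646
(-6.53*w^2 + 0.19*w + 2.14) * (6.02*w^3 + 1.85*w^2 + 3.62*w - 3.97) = -39.3106*w^5 - 10.9367*w^4 - 10.4043*w^3 + 30.5709*w^2 + 6.9925*w - 8.4958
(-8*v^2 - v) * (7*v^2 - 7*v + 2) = -56*v^4 + 49*v^3 - 9*v^2 - 2*v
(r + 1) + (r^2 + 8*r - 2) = r^2 + 9*r - 1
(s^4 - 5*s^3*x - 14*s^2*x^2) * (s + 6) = s^5 - 5*s^4*x + 6*s^4 - 14*s^3*x^2 - 30*s^3*x - 84*s^2*x^2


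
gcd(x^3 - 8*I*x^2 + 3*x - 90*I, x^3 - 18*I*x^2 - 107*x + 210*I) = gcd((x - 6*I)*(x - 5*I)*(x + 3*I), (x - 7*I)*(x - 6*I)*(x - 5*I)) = x^2 - 11*I*x - 30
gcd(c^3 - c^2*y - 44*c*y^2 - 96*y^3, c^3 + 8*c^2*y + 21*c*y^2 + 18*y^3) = c + 3*y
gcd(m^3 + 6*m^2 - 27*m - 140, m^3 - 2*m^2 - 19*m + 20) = m^2 - m - 20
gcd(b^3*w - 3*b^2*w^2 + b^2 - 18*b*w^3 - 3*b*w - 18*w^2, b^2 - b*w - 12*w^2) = b + 3*w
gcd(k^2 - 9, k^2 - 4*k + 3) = k - 3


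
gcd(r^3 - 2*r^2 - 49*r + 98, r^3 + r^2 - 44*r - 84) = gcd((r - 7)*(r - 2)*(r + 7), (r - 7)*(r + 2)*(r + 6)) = r - 7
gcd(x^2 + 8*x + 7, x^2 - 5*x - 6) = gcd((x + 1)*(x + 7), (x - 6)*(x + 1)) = x + 1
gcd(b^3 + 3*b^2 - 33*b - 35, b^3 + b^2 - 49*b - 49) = b^2 + 8*b + 7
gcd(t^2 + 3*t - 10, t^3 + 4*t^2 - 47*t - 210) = t + 5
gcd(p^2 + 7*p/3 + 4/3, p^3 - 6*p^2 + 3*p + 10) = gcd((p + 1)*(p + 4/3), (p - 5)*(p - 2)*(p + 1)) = p + 1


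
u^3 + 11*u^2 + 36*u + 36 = (u + 2)*(u + 3)*(u + 6)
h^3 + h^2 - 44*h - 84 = (h - 7)*(h + 2)*(h + 6)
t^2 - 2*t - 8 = (t - 4)*(t + 2)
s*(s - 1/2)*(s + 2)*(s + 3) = s^4 + 9*s^3/2 + 7*s^2/2 - 3*s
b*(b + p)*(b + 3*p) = b^3 + 4*b^2*p + 3*b*p^2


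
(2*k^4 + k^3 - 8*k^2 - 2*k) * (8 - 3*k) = -6*k^5 + 13*k^4 + 32*k^3 - 58*k^2 - 16*k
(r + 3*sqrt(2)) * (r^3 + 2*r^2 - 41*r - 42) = r^4 + 2*r^3 + 3*sqrt(2)*r^3 - 41*r^2 + 6*sqrt(2)*r^2 - 123*sqrt(2)*r - 42*r - 126*sqrt(2)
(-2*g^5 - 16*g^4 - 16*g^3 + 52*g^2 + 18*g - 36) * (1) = -2*g^5 - 16*g^4 - 16*g^3 + 52*g^2 + 18*g - 36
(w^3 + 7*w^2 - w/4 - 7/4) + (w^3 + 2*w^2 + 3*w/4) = 2*w^3 + 9*w^2 + w/2 - 7/4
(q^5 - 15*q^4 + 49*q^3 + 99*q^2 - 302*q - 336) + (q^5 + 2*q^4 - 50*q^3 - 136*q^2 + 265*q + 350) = 2*q^5 - 13*q^4 - q^3 - 37*q^2 - 37*q + 14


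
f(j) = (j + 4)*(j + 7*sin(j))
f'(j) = j + (j + 4)*(7*cos(j) + 1) + 7*sin(j)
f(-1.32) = -21.71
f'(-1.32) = -0.77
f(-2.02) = -16.48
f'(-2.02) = -12.36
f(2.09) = 49.74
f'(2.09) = -6.90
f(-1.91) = -17.79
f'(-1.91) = -11.29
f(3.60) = 3.82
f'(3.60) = -39.61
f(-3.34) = -1.29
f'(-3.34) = -5.83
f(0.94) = 32.57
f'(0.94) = 31.93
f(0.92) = 31.93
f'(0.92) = 32.27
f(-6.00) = 8.09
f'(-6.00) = -19.49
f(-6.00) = 8.09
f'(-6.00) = -19.49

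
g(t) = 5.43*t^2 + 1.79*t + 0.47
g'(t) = 10.86*t + 1.79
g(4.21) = 104.25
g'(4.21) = 47.51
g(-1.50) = 10.00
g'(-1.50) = -14.50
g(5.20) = 156.61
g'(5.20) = 58.26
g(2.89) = 51.00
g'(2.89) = 33.18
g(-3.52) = 61.45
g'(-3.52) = -36.44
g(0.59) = 3.42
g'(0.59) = 8.20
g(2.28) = 32.78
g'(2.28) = 26.55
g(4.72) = 129.89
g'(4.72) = 53.05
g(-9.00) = 424.19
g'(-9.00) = -95.95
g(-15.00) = 1195.37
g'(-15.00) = -161.11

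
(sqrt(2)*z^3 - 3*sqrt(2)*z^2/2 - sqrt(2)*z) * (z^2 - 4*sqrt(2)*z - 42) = sqrt(2)*z^5 - 8*z^4 - 3*sqrt(2)*z^4/2 - 43*sqrt(2)*z^3 + 12*z^3 + 8*z^2 + 63*sqrt(2)*z^2 + 42*sqrt(2)*z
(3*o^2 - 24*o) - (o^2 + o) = 2*o^2 - 25*o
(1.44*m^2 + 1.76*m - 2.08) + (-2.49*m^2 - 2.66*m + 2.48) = -1.05*m^2 - 0.9*m + 0.4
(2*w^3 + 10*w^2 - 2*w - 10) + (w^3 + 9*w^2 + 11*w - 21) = 3*w^3 + 19*w^2 + 9*w - 31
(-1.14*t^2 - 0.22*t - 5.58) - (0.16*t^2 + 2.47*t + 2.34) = -1.3*t^2 - 2.69*t - 7.92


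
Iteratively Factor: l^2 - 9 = (l - 3)*(l + 3)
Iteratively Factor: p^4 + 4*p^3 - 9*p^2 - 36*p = (p + 4)*(p^3 - 9*p) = (p - 3)*(p + 4)*(p^2 + 3*p) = p*(p - 3)*(p + 4)*(p + 3)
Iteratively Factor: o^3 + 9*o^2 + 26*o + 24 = (o + 3)*(o^2 + 6*o + 8) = (o + 2)*(o + 3)*(o + 4)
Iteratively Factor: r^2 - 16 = (r - 4)*(r + 4)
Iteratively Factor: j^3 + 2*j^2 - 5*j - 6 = (j + 3)*(j^2 - j - 2) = (j - 2)*(j + 3)*(j + 1)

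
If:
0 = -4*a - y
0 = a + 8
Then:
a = -8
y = 32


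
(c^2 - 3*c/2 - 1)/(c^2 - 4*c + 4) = (c + 1/2)/(c - 2)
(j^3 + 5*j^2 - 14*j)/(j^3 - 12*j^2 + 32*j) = (j^2 + 5*j - 14)/(j^2 - 12*j + 32)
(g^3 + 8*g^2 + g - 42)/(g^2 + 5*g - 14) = g + 3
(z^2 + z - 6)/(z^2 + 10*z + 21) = (z - 2)/(z + 7)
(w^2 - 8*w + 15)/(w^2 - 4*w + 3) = (w - 5)/(w - 1)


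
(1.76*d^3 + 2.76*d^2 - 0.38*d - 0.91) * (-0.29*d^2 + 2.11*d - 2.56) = -0.5104*d^5 + 2.9132*d^4 + 1.4282*d^3 - 7.6035*d^2 - 0.9473*d + 2.3296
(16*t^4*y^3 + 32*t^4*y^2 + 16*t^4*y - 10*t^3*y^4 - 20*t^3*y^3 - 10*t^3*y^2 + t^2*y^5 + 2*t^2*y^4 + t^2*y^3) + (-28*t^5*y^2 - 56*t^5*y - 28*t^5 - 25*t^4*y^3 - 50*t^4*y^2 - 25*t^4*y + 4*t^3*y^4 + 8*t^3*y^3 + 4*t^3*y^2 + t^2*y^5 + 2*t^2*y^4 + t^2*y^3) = -28*t^5*y^2 - 56*t^5*y - 28*t^5 - 9*t^4*y^3 - 18*t^4*y^2 - 9*t^4*y - 6*t^3*y^4 - 12*t^3*y^3 - 6*t^3*y^2 + 2*t^2*y^5 + 4*t^2*y^4 + 2*t^2*y^3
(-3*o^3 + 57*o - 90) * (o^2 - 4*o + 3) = -3*o^5 + 12*o^4 + 48*o^3 - 318*o^2 + 531*o - 270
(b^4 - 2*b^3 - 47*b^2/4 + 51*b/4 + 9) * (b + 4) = b^5 + 2*b^4 - 79*b^3/4 - 137*b^2/4 + 60*b + 36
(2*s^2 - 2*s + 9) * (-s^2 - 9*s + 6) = -2*s^4 - 16*s^3 + 21*s^2 - 93*s + 54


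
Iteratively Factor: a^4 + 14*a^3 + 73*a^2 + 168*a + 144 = (a + 4)*(a^3 + 10*a^2 + 33*a + 36) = (a + 4)^2*(a^2 + 6*a + 9) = (a + 3)*(a + 4)^2*(a + 3)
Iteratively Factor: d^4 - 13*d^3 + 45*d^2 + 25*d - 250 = (d - 5)*(d^3 - 8*d^2 + 5*d + 50) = (d - 5)^2*(d^2 - 3*d - 10) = (d - 5)^3*(d + 2)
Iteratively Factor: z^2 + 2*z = (z + 2)*(z)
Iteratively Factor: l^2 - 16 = (l + 4)*(l - 4)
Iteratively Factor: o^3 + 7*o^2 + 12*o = (o)*(o^2 + 7*o + 12) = o*(o + 3)*(o + 4)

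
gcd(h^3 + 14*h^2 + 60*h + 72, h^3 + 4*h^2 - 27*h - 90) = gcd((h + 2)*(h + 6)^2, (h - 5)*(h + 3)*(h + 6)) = h + 6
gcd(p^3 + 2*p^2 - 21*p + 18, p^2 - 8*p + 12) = 1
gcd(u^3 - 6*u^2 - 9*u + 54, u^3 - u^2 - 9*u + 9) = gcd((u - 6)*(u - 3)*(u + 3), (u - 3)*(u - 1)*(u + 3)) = u^2 - 9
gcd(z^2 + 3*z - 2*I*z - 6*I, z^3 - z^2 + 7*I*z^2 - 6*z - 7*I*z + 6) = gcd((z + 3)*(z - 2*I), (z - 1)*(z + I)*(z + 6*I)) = 1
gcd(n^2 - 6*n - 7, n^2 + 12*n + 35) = 1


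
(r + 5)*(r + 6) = r^2 + 11*r + 30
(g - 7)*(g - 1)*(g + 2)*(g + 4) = g^4 - 2*g^3 - 33*g^2 - 22*g + 56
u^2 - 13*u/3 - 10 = (u - 6)*(u + 5/3)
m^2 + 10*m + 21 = (m + 3)*(m + 7)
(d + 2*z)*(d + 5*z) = d^2 + 7*d*z + 10*z^2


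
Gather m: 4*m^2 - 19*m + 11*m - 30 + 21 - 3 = 4*m^2 - 8*m - 12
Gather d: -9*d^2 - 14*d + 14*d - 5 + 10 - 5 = -9*d^2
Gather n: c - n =c - n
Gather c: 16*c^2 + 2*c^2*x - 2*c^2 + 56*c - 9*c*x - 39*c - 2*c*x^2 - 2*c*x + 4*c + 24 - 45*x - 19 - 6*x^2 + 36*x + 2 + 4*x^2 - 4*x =c^2*(2*x + 14) + c*(-2*x^2 - 11*x + 21) - 2*x^2 - 13*x + 7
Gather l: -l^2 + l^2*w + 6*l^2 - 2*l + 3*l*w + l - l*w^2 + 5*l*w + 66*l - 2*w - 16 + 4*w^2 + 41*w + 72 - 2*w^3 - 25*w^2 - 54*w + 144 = l^2*(w + 5) + l*(-w^2 + 8*w + 65) - 2*w^3 - 21*w^2 - 15*w + 200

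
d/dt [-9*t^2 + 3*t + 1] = 3 - 18*t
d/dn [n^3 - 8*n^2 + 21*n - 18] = 3*n^2 - 16*n + 21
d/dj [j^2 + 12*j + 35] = 2*j + 12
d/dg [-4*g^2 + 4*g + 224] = 4 - 8*g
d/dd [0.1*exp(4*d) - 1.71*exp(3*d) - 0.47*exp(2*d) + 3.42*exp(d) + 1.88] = (0.4*exp(3*d) - 5.13*exp(2*d) - 0.94*exp(d) + 3.42)*exp(d)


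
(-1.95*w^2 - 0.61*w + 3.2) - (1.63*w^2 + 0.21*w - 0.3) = -3.58*w^2 - 0.82*w + 3.5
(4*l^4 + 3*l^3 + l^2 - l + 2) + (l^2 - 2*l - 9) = 4*l^4 + 3*l^3 + 2*l^2 - 3*l - 7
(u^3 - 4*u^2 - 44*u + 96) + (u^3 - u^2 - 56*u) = 2*u^3 - 5*u^2 - 100*u + 96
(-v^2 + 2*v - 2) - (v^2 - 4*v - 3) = -2*v^2 + 6*v + 1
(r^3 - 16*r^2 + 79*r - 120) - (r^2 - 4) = r^3 - 17*r^2 + 79*r - 116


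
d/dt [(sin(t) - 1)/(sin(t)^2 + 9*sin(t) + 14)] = (2*sin(t) + cos(t)^2 + 22)*cos(t)/(sin(t)^2 + 9*sin(t) + 14)^2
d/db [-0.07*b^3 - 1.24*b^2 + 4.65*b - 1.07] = -0.21*b^2 - 2.48*b + 4.65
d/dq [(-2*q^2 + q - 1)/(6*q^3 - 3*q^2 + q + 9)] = (12*q^4 - 12*q^3 + 19*q^2 - 42*q + 10)/(36*q^6 - 36*q^5 + 21*q^4 + 102*q^3 - 53*q^2 + 18*q + 81)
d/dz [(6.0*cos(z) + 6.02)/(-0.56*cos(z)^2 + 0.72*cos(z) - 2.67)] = (-3.36*cos(z)^2 - 6.7424*cos(z) + 20.3544)*sin(z)/(0.3136*cos(z)^4 - 0.8064*cos(z)^3 + 3.5088*cos(z)^2 - 3.8448*cos(z) + 7.1289)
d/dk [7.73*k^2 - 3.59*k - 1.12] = 15.46*k - 3.59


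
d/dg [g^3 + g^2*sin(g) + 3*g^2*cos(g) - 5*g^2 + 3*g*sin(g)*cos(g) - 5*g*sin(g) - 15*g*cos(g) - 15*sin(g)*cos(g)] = -3*g^2*sin(g) + g^2*cos(g) + 3*g^2 + 17*g*sin(g) + g*cos(g) + 3*g*cos(2*g) - 10*g - 5*sin(g) + 3*sin(2*g)/2 - 15*cos(g) - 15*cos(2*g)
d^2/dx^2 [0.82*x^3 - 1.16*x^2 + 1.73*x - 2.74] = 4.92*x - 2.32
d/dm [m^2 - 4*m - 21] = 2*m - 4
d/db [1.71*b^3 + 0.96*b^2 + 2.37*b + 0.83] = 5.13*b^2 + 1.92*b + 2.37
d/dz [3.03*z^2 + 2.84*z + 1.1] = 6.06*z + 2.84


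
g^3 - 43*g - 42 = (g - 7)*(g + 1)*(g + 6)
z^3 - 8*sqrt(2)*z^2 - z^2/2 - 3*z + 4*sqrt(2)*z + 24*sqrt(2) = (z - 2)*(z + 3/2)*(z - 8*sqrt(2))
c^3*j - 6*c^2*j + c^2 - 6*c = c*(c - 6)*(c*j + 1)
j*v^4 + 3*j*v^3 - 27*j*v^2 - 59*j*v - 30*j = (v - 5)*(v + 1)*(v + 6)*(j*v + j)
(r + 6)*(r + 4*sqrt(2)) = r^2 + 4*sqrt(2)*r + 6*r + 24*sqrt(2)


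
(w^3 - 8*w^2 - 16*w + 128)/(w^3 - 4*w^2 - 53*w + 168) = (w^2 - 16)/(w^2 + 4*w - 21)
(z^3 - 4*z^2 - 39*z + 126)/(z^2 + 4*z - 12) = (z^2 - 10*z + 21)/(z - 2)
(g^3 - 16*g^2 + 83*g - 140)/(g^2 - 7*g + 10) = (g^2 - 11*g + 28)/(g - 2)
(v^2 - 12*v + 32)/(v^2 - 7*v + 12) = (v - 8)/(v - 3)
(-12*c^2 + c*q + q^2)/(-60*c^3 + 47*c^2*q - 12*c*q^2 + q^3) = (4*c + q)/(20*c^2 - 9*c*q + q^2)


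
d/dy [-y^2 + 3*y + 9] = 3 - 2*y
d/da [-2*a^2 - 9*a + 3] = -4*a - 9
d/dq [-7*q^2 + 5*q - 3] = 5 - 14*q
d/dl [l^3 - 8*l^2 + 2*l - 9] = 3*l^2 - 16*l + 2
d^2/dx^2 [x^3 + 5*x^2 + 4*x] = 6*x + 10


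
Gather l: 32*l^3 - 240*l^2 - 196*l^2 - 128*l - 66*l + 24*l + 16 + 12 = 32*l^3 - 436*l^2 - 170*l + 28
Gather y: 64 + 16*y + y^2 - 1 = y^2 + 16*y + 63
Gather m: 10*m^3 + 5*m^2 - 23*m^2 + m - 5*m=10*m^3 - 18*m^2 - 4*m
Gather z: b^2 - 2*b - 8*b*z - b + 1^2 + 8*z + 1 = b^2 - 3*b + z*(8 - 8*b) + 2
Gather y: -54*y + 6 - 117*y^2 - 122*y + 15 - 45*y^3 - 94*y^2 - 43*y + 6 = -45*y^3 - 211*y^2 - 219*y + 27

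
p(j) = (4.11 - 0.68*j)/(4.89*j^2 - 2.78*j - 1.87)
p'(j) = (2.78 - 9.78*j)*(4.11 - 0.68*j)/(4.89*j^2 - 2.78*j - 1.87)^2 - 0.68/(4.89*j^2 - 2.78*j - 1.87)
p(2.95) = 0.06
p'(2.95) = -0.07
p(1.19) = 1.89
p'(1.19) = -9.97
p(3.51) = 0.04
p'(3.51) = -0.04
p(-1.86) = 0.27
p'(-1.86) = 0.24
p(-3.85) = 0.08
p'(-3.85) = 0.03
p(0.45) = -1.79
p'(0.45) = -1.04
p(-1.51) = 0.38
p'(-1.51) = 0.45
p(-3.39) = 0.10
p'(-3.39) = 0.05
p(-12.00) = 0.02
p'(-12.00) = 0.00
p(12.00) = -0.01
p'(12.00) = 0.00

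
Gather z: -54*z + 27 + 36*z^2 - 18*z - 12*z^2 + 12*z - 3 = 24*z^2 - 60*z + 24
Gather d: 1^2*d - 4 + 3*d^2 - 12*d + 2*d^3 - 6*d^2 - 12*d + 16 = 2*d^3 - 3*d^2 - 23*d + 12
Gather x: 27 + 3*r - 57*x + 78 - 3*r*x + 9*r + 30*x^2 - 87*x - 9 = 12*r + 30*x^2 + x*(-3*r - 144) + 96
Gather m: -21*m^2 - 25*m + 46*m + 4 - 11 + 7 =-21*m^2 + 21*m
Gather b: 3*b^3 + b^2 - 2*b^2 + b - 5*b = 3*b^3 - b^2 - 4*b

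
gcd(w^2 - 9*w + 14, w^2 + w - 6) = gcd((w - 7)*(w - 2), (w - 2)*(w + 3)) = w - 2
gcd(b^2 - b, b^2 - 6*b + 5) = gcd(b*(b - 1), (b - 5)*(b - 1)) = b - 1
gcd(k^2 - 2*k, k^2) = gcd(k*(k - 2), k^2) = k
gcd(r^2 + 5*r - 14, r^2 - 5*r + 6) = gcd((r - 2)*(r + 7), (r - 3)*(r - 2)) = r - 2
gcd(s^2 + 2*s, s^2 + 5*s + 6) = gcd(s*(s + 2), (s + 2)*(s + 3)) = s + 2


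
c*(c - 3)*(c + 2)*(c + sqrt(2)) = c^4 - c^3 + sqrt(2)*c^3 - 6*c^2 - sqrt(2)*c^2 - 6*sqrt(2)*c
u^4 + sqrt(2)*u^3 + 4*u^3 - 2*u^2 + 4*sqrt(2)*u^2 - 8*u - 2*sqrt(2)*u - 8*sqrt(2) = (u + 4)*(u - sqrt(2))*(u + sqrt(2))^2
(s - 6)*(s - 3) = s^2 - 9*s + 18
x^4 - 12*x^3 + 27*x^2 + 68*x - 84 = (x - 7)*(x - 6)*(x - 1)*(x + 2)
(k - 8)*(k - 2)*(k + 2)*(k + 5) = k^4 - 3*k^3 - 44*k^2 + 12*k + 160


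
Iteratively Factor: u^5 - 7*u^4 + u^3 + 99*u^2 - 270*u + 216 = (u - 3)*(u^4 - 4*u^3 - 11*u^2 + 66*u - 72) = (u - 3)*(u - 2)*(u^3 - 2*u^2 - 15*u + 36) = (u - 3)^2*(u - 2)*(u^2 + u - 12) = (u - 3)^2*(u - 2)*(u + 4)*(u - 3)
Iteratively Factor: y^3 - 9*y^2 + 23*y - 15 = (y - 1)*(y^2 - 8*y + 15) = (y - 3)*(y - 1)*(y - 5)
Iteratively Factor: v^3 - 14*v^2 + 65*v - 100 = (v - 5)*(v^2 - 9*v + 20) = (v - 5)^2*(v - 4)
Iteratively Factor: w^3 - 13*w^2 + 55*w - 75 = (w - 5)*(w^2 - 8*w + 15) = (w - 5)*(w - 3)*(w - 5)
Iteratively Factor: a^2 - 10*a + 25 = (a - 5)*(a - 5)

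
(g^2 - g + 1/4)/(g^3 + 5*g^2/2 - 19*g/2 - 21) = (4*g^2 - 4*g + 1)/(2*(2*g^3 + 5*g^2 - 19*g - 42))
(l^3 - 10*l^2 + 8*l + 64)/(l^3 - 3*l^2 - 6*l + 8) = (l - 8)/(l - 1)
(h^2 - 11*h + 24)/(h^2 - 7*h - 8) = (h - 3)/(h + 1)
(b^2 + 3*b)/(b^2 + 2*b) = (b + 3)/(b + 2)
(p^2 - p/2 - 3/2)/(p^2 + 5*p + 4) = (p - 3/2)/(p + 4)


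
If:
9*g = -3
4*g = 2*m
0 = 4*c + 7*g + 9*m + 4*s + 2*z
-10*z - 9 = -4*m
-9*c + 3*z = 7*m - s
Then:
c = 23/60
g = -1/3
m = -2/3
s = 137/60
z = -7/6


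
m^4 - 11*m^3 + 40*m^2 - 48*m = m*(m - 4)^2*(m - 3)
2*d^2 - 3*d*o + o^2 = (-2*d + o)*(-d + o)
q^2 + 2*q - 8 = (q - 2)*(q + 4)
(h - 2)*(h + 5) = h^2 + 3*h - 10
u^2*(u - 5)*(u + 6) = u^4 + u^3 - 30*u^2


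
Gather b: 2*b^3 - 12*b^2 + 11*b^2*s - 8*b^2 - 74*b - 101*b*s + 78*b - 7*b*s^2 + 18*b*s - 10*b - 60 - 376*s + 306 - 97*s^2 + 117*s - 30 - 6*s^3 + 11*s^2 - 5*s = 2*b^3 + b^2*(11*s - 20) + b*(-7*s^2 - 83*s - 6) - 6*s^3 - 86*s^2 - 264*s + 216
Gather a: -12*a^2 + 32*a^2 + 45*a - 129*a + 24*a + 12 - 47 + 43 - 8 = 20*a^2 - 60*a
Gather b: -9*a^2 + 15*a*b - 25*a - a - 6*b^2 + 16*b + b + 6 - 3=-9*a^2 - 26*a - 6*b^2 + b*(15*a + 17) + 3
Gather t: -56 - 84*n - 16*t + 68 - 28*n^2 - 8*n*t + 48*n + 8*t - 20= -28*n^2 - 36*n + t*(-8*n - 8) - 8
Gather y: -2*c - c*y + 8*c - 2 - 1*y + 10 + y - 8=-c*y + 6*c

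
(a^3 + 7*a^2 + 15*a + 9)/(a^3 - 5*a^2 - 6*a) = (a^2 + 6*a + 9)/(a*(a - 6))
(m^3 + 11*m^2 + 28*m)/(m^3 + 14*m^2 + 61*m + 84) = m/(m + 3)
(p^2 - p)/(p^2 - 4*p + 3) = p/(p - 3)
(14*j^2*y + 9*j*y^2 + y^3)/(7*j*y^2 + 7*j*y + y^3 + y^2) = (2*j + y)/(y + 1)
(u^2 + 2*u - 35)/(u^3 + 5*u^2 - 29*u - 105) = 1/(u + 3)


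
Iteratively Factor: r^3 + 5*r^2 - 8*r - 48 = (r - 3)*(r^2 + 8*r + 16) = (r - 3)*(r + 4)*(r + 4)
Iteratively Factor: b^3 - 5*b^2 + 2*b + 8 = (b + 1)*(b^2 - 6*b + 8) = (b - 4)*(b + 1)*(b - 2)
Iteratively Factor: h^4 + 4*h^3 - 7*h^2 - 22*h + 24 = (h + 4)*(h^3 - 7*h + 6) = (h + 3)*(h + 4)*(h^2 - 3*h + 2) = (h - 1)*(h + 3)*(h + 4)*(h - 2)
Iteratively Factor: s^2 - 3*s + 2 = (s - 1)*(s - 2)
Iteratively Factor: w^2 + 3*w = (w + 3)*(w)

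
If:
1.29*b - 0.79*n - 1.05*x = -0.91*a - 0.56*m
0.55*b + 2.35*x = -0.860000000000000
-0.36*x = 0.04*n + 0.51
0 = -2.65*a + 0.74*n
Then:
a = -2.51320754716981*x - 3.56037735849057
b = -4.27272727272727*x - 1.56363636363636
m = 3.10506616025484*x - 8.59904588336192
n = -9.0*x - 12.75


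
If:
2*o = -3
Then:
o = -3/2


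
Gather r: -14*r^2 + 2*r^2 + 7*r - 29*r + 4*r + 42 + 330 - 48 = -12*r^2 - 18*r + 324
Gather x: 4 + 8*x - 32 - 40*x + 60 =32 - 32*x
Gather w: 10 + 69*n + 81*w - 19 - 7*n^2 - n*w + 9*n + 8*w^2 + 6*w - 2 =-7*n^2 + 78*n + 8*w^2 + w*(87 - n) - 11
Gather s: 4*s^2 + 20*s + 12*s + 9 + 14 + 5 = 4*s^2 + 32*s + 28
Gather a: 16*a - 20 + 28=16*a + 8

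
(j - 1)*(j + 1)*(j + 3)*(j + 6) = j^4 + 9*j^3 + 17*j^2 - 9*j - 18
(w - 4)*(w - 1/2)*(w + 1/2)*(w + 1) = w^4 - 3*w^3 - 17*w^2/4 + 3*w/4 + 1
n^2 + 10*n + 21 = (n + 3)*(n + 7)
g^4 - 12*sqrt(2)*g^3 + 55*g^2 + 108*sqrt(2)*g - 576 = (g - 3)*(g + 3)*(g - 8*sqrt(2))*(g - 4*sqrt(2))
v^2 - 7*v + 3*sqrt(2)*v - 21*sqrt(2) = (v - 7)*(v + 3*sqrt(2))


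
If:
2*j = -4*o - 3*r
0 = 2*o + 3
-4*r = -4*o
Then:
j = 21/4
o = -3/2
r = -3/2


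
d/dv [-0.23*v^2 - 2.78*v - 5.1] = -0.46*v - 2.78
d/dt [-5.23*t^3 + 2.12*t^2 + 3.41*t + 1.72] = -15.69*t^2 + 4.24*t + 3.41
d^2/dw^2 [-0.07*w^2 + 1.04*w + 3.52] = -0.140000000000000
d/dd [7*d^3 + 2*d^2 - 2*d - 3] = 21*d^2 + 4*d - 2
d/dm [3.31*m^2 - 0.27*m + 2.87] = 6.62*m - 0.27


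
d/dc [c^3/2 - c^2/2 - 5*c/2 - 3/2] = 3*c^2/2 - c - 5/2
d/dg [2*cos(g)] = -2*sin(g)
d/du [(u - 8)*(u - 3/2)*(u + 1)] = 3*u^2 - 17*u + 5/2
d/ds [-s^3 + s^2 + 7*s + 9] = -3*s^2 + 2*s + 7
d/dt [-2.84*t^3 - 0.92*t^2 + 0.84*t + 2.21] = -8.52*t^2 - 1.84*t + 0.84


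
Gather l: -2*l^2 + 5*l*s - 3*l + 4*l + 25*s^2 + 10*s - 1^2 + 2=-2*l^2 + l*(5*s + 1) + 25*s^2 + 10*s + 1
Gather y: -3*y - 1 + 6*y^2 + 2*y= 6*y^2 - y - 1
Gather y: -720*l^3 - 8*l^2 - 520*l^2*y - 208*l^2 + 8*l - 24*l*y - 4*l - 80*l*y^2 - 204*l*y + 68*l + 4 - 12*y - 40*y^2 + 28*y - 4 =-720*l^3 - 216*l^2 + 72*l + y^2*(-80*l - 40) + y*(-520*l^2 - 228*l + 16)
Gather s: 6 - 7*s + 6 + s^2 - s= s^2 - 8*s + 12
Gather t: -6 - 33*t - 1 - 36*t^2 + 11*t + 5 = -36*t^2 - 22*t - 2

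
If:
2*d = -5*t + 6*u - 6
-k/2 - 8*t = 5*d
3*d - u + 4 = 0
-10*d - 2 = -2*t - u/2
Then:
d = 24/7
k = -1872/7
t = 102/7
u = 100/7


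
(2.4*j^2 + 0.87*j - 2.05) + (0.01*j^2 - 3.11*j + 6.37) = 2.41*j^2 - 2.24*j + 4.32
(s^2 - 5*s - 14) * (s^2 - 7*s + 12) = s^4 - 12*s^3 + 33*s^2 + 38*s - 168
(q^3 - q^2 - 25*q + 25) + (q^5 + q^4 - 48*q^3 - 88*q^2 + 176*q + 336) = q^5 + q^4 - 47*q^3 - 89*q^2 + 151*q + 361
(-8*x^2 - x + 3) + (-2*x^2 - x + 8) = -10*x^2 - 2*x + 11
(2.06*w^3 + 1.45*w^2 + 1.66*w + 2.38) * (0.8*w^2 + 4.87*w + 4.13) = 1.648*w^5 + 11.1922*w^4 + 16.8973*w^3 + 15.9767*w^2 + 18.4464*w + 9.8294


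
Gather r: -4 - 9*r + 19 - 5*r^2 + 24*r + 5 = -5*r^2 + 15*r + 20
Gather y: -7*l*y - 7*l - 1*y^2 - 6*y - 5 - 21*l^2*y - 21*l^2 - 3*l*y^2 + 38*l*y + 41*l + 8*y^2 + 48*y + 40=-21*l^2 + 34*l + y^2*(7 - 3*l) + y*(-21*l^2 + 31*l + 42) + 35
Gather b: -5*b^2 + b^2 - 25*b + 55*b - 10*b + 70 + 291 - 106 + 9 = -4*b^2 + 20*b + 264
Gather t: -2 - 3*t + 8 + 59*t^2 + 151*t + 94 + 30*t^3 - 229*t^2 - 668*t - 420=30*t^3 - 170*t^2 - 520*t - 320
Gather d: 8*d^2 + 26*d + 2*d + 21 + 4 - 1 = 8*d^2 + 28*d + 24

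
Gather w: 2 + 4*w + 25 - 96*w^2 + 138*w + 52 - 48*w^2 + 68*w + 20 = -144*w^2 + 210*w + 99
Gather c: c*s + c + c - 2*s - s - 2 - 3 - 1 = c*(s + 2) - 3*s - 6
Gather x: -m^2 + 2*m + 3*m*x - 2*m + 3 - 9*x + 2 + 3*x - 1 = -m^2 + x*(3*m - 6) + 4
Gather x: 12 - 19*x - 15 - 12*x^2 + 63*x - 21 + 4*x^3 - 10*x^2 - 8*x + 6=4*x^3 - 22*x^2 + 36*x - 18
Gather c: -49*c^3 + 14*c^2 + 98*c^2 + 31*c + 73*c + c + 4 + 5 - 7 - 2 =-49*c^3 + 112*c^2 + 105*c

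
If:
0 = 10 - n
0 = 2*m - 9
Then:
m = 9/2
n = 10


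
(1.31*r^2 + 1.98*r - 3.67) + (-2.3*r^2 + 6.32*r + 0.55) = -0.99*r^2 + 8.3*r - 3.12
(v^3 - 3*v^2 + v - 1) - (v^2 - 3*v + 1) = v^3 - 4*v^2 + 4*v - 2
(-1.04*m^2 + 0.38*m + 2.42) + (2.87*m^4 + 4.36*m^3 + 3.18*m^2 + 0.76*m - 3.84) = 2.87*m^4 + 4.36*m^3 + 2.14*m^2 + 1.14*m - 1.42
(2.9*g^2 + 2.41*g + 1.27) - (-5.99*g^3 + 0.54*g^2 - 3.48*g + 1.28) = 5.99*g^3 + 2.36*g^2 + 5.89*g - 0.01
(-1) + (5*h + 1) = 5*h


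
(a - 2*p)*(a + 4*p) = a^2 + 2*a*p - 8*p^2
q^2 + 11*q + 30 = (q + 5)*(q + 6)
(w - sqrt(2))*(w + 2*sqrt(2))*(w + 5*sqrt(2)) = w^3 + 6*sqrt(2)*w^2 + 6*w - 20*sqrt(2)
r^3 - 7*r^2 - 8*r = r*(r - 8)*(r + 1)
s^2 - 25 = (s - 5)*(s + 5)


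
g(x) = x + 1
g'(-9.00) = 1.00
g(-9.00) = -8.00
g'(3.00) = 1.00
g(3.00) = 4.00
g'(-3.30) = 1.00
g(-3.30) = -2.30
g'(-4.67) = 1.00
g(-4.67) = -3.67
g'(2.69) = 1.00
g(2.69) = 3.69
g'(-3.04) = 1.00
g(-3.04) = -2.04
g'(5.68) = 1.00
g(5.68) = 6.68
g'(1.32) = 1.00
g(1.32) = 2.32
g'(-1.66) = 1.00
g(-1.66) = -0.66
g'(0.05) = 1.00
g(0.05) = 1.05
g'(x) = 1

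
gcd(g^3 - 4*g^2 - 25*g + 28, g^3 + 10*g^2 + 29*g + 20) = g + 4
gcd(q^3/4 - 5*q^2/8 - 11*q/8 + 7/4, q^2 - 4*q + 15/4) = 1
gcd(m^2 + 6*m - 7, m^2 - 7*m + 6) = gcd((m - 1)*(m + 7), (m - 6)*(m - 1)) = m - 1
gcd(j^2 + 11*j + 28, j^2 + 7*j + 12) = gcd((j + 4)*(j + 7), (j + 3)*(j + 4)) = j + 4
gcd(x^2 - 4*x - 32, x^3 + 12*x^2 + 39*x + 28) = x + 4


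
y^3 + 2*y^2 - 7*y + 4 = (y - 1)^2*(y + 4)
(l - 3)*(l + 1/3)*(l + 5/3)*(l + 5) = l^4 + 4*l^3 - 94*l^2/9 - 260*l/9 - 25/3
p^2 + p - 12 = (p - 3)*(p + 4)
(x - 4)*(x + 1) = x^2 - 3*x - 4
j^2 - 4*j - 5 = (j - 5)*(j + 1)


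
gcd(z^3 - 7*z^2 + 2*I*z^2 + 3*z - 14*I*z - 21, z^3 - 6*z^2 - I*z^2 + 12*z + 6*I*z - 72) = z + 3*I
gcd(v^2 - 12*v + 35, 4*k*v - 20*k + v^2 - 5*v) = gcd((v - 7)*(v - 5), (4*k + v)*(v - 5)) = v - 5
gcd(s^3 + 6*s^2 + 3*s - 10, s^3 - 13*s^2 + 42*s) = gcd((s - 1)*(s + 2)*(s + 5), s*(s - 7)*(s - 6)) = 1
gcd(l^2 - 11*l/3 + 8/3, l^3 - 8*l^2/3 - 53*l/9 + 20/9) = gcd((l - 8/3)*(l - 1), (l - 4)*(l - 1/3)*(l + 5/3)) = 1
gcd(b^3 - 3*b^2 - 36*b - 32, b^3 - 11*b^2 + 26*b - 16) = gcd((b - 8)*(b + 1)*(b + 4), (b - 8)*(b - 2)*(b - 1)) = b - 8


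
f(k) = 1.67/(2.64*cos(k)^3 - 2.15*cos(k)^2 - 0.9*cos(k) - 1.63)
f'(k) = 1.67*(7.92*sin(k)*cos(k)^2 - 4.3*sin(k)*cos(k) - 0.9*sin(k))/(2.64*cos(k)^3 - 2.15*cos(k)^2 - 0.9*cos(k) - 1.63)^2 = (13.2264*cos(k)^2 - 7.181*cos(k) - 1.503)*sin(k)/(-2.64*cos(k)^3 + 2.15*cos(k)^2 + 0.9*cos(k) + 1.63)^2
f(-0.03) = -0.82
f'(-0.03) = -0.03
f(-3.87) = -0.51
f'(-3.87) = 0.71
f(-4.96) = -0.86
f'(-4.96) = -0.64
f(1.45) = -0.95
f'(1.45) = -0.69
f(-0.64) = -0.70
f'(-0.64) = -0.13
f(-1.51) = -0.99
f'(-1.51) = 0.66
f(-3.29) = -0.31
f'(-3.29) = 0.09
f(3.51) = -0.35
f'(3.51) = -0.26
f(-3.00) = -0.31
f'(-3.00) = -0.09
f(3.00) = -0.31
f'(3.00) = 0.09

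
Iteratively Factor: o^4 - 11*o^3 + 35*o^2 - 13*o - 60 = (o - 4)*(o^3 - 7*o^2 + 7*o + 15) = (o - 4)*(o - 3)*(o^2 - 4*o - 5) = (o - 5)*(o - 4)*(o - 3)*(o + 1)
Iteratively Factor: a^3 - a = (a - 1)*(a^2 + a) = (a - 1)*(a + 1)*(a)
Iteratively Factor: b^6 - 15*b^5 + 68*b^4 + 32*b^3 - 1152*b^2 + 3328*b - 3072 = (b + 4)*(b^5 - 19*b^4 + 144*b^3 - 544*b^2 + 1024*b - 768) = (b - 4)*(b + 4)*(b^4 - 15*b^3 + 84*b^2 - 208*b + 192) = (b - 4)^2*(b + 4)*(b^3 - 11*b^2 + 40*b - 48) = (b - 4)^2*(b - 3)*(b + 4)*(b^2 - 8*b + 16) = (b - 4)^3*(b - 3)*(b + 4)*(b - 4)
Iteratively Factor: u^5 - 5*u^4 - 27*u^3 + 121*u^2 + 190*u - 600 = (u + 3)*(u^4 - 8*u^3 - 3*u^2 + 130*u - 200) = (u - 5)*(u + 3)*(u^3 - 3*u^2 - 18*u + 40) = (u - 5)^2*(u + 3)*(u^2 + 2*u - 8) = (u - 5)^2*(u - 2)*(u + 3)*(u + 4)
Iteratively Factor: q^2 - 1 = (q + 1)*(q - 1)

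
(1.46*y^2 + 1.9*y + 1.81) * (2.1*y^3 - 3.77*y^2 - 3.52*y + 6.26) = 3.066*y^5 - 1.5142*y^4 - 8.5012*y^3 - 4.3721*y^2 + 5.5228*y + 11.3306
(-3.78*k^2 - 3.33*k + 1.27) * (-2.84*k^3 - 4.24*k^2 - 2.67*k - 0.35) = 10.7352*k^5 + 25.4844*k^4 + 20.605*k^3 + 4.8293*k^2 - 2.2254*k - 0.4445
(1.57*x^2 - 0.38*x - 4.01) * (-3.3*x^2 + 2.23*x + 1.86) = -5.181*x^4 + 4.7551*x^3 + 15.3058*x^2 - 9.6491*x - 7.4586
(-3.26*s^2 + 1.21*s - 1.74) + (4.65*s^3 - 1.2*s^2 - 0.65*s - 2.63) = 4.65*s^3 - 4.46*s^2 + 0.56*s - 4.37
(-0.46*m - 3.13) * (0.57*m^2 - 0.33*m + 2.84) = -0.2622*m^3 - 1.6323*m^2 - 0.2735*m - 8.8892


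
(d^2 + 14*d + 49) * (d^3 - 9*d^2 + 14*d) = d^5 + 5*d^4 - 63*d^3 - 245*d^2 + 686*d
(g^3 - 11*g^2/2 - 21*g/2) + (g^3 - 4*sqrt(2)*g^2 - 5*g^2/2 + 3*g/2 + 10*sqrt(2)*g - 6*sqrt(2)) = 2*g^3 - 8*g^2 - 4*sqrt(2)*g^2 - 9*g + 10*sqrt(2)*g - 6*sqrt(2)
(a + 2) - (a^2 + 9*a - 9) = -a^2 - 8*a + 11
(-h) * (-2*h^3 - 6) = 2*h^4 + 6*h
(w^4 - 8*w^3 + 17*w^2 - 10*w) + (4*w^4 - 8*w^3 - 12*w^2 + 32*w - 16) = 5*w^4 - 16*w^3 + 5*w^2 + 22*w - 16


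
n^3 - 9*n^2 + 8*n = n*(n - 8)*(n - 1)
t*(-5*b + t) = -5*b*t + t^2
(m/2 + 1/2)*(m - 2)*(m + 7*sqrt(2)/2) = m^3/2 - m^2/2 + 7*sqrt(2)*m^2/4 - 7*sqrt(2)*m/4 - m - 7*sqrt(2)/2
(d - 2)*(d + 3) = d^2 + d - 6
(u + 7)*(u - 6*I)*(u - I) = u^3 + 7*u^2 - 7*I*u^2 - 6*u - 49*I*u - 42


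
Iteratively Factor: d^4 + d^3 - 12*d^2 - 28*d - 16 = (d + 2)*(d^3 - d^2 - 10*d - 8) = (d + 1)*(d + 2)*(d^2 - 2*d - 8) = (d - 4)*(d + 1)*(d + 2)*(d + 2)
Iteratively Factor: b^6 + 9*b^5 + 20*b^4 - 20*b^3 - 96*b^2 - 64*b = (b + 1)*(b^5 + 8*b^4 + 12*b^3 - 32*b^2 - 64*b) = (b + 1)*(b + 4)*(b^4 + 4*b^3 - 4*b^2 - 16*b) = (b + 1)*(b + 2)*(b + 4)*(b^3 + 2*b^2 - 8*b) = (b + 1)*(b + 2)*(b + 4)^2*(b^2 - 2*b) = b*(b + 1)*(b + 2)*(b + 4)^2*(b - 2)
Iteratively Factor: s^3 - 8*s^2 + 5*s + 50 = (s - 5)*(s^2 - 3*s - 10) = (s - 5)^2*(s + 2)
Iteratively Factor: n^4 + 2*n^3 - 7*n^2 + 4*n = (n - 1)*(n^3 + 3*n^2 - 4*n) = (n - 1)*(n + 4)*(n^2 - n) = n*(n - 1)*(n + 4)*(n - 1)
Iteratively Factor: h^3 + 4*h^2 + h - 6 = (h + 3)*(h^2 + h - 2) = (h - 1)*(h + 3)*(h + 2)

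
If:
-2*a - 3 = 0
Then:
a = -3/2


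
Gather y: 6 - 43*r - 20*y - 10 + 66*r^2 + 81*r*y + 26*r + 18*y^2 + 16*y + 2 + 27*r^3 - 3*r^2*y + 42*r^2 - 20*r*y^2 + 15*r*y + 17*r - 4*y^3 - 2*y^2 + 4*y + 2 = 27*r^3 + 108*r^2 - 4*y^3 + y^2*(16 - 20*r) + y*(-3*r^2 + 96*r)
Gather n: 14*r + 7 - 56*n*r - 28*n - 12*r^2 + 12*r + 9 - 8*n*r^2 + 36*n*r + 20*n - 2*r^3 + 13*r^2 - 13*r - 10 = n*(-8*r^2 - 20*r - 8) - 2*r^3 + r^2 + 13*r + 6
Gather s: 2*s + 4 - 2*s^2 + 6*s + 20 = -2*s^2 + 8*s + 24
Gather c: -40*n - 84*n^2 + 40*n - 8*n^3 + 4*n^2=-8*n^3 - 80*n^2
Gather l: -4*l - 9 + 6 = -4*l - 3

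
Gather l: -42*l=-42*l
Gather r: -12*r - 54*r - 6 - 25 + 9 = -66*r - 22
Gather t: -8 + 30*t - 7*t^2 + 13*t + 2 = -7*t^2 + 43*t - 6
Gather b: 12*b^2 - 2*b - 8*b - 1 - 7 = 12*b^2 - 10*b - 8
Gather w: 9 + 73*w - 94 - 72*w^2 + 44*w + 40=-72*w^2 + 117*w - 45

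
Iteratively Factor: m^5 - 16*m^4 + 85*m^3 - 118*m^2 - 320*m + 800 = (m - 4)*(m^4 - 12*m^3 + 37*m^2 + 30*m - 200) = (m - 5)*(m - 4)*(m^3 - 7*m^2 + 2*m + 40) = (m - 5)*(m - 4)^2*(m^2 - 3*m - 10) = (m - 5)*(m - 4)^2*(m + 2)*(m - 5)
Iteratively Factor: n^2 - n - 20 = (n + 4)*(n - 5)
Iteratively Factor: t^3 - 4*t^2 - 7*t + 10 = (t + 2)*(t^2 - 6*t + 5) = (t - 1)*(t + 2)*(t - 5)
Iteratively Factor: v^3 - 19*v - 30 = (v + 2)*(v^2 - 2*v - 15) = (v - 5)*(v + 2)*(v + 3)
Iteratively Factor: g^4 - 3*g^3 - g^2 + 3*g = (g - 3)*(g^3 - g) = (g - 3)*(g - 1)*(g^2 + g) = g*(g - 3)*(g - 1)*(g + 1)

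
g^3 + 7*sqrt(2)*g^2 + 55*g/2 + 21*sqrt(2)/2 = (g + sqrt(2)/2)*(g + 3*sqrt(2))*(g + 7*sqrt(2)/2)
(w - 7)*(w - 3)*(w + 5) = w^3 - 5*w^2 - 29*w + 105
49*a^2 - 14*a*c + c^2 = (-7*a + c)^2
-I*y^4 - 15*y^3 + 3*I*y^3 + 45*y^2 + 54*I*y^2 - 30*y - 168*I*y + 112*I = (y - 2)*(y - 8*I)*(y - 7*I)*(-I*y + I)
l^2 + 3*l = l*(l + 3)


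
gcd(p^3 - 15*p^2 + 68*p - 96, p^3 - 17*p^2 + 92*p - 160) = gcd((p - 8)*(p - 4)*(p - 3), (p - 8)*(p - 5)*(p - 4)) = p^2 - 12*p + 32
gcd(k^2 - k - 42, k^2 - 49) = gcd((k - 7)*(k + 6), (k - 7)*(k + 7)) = k - 7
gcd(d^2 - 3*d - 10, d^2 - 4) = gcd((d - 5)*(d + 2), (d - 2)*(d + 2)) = d + 2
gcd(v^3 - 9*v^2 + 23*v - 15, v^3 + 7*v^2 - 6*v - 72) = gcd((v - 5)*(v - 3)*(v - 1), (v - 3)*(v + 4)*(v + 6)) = v - 3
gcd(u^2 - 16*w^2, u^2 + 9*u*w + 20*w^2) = u + 4*w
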